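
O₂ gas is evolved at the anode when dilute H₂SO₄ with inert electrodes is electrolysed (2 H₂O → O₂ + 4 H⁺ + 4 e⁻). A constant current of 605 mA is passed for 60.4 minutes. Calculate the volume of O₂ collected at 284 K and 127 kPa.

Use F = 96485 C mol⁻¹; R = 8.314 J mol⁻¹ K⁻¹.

0.106 L

Q = I·t = 0.6050 A × 3624.0 s = 2193 C.
n(e⁻) = Q/F = 2193 / 96485 = 0.02272 mol.
4 electrons are transferred per O₂ molecule, so n(O₂) = 0.02272 / 4 = 0.005681 mol.
V = nRT/P = (0.005681 × 8.314 × 284) / (127 × 10³ Pa) = 1.06 × 10⁻⁴ m³ = 0.106 L.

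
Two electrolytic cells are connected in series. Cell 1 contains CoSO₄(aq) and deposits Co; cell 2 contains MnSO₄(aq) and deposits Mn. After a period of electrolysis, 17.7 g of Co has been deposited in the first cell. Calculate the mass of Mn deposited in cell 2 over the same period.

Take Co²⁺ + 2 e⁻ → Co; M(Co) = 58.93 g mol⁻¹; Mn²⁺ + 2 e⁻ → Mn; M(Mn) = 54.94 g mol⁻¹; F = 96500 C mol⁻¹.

16.5 g

n(Co) = 17.7 / 58.93 = 0.3004 mol.
Since Co²⁺ + 2 e⁻ → Co, n(e⁻) passed = 2 × 0.3004 = 0.6007 mol.
Cells in series carry the same charge, so the same 0.6007 mol of electrons passes through cell 2.
Mn²⁺ + 2 e⁻ → Mn, so n(Mn) = 0.6007 / 2 = 0.3004 mol.
m(Mn) = 0.3004 × 54.94 = 16.5 g.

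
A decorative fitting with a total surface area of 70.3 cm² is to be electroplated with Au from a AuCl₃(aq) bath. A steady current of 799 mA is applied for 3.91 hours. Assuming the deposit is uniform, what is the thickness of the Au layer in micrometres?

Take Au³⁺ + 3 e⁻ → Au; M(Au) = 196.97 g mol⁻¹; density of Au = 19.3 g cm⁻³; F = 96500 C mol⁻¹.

Q = I·t = 0.7990 × 14076 = 11250 C; n(e⁻) = 0.1165 mol.
n(Au) = n(e⁻)/3 = 0.03885 mol, so m = 0.03885 × 196.97 = 7.652 g.
Volume = m/ρ = 7.652 / 19.3 = 0.3965 cm³.
Thickness = V/A = 0.3965 / 70.3 = 0.00564 cm = 56.4 μm.

56.4 μm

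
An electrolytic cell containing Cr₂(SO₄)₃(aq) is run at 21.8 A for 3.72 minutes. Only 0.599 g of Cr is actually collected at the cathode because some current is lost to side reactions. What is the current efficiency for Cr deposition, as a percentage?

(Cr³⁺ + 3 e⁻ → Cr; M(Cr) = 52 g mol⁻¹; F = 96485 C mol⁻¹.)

68.5 %

Q = I·t = 21.80 × 223.20 = 4866 C; n(e⁻) = 4866/96485 = 0.05043 mol.
Theoretical n(Cr) = n(e⁻)/3 = 0.01681 mol, i.e. m_theo = 0.01681 × 52 = 0.8741 g.
Efficiency = m_actual / m_theo = 0.599 / 0.8741 = 68.5 %.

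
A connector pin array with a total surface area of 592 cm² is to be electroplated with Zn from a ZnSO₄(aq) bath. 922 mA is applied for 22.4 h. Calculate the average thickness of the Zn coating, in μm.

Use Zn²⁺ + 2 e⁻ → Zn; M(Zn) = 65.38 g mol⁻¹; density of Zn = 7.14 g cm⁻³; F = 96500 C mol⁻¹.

59.6 μm

Q = I·t = 0.9220 × 80640 = 74350 C; n(e⁻) = 0.7705 mol.
n(Zn) = n(e⁻)/2 = 0.3852 mol, so m = 0.3852 × 65.38 = 25.19 g.
Volume = m/ρ = 25.19 / 7.14 = 3.528 cm³.
Thickness = V/A = 3.528 / 592 = 0.00596 cm = 59.6 μm.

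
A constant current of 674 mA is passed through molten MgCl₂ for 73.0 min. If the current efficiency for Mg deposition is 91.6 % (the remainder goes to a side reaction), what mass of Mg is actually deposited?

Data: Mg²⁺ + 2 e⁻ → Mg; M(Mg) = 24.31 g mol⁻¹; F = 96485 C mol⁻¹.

Q = I·t = 0.6740 × 4380.0 = 2952 C.
n(e⁻) = 2952/96485 = 0.03060 mol; theoretically n(Mg) = 0.03060/2 = 0.01530 mol, m_theo = 0.3719 g.
At 91.6 % efficiency, m_actual = 0.916 × 0.3719 = 0.341 g.

0.341 g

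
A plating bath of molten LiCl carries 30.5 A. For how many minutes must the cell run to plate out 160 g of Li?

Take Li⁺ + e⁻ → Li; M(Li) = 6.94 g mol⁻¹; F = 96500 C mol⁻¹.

n(Li) = m/M = 160 / 6.94 = 23.05 mol.
Each Li atom requires 1 electron, so n(e⁻) = 1 × 23.05 = 23.05 mol.
Q = n(e⁻)·F = 23.05 × 96500 = 2225000 C.
t = Q/I = 2225000 / 30.50 A = 72940 s = 1220 min.

1220 min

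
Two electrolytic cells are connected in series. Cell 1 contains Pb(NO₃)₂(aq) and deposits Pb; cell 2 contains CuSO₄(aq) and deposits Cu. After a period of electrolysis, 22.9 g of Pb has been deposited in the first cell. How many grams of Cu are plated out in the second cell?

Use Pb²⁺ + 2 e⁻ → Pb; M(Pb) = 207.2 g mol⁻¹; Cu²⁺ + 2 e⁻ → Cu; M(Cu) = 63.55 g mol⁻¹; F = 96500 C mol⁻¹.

7.02 g

n(Pb) = 22.9 / 207.2 = 0.1105 mol.
Since Pb²⁺ + 2 e⁻ → Pb, n(e⁻) passed = 2 × 0.1105 = 0.2210 mol.
Cells in series carry the same charge, so the same 0.2210 mol of electrons passes through cell 2.
Cu²⁺ + 2 e⁻ → Cu, so n(Cu) = 0.2210 / 2 = 0.1105 mol.
m(Cu) = 0.1105 × 63.55 = 7.02 g.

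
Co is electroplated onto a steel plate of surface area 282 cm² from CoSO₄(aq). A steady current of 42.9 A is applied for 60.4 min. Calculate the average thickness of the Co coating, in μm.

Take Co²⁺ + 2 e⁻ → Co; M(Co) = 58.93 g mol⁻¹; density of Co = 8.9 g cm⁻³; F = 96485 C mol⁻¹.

Q = I·t = 42.90 × 3624.0 = 155500 C; n(e⁻) = 1.611 mol.
n(Co) = n(e⁻)/2 = 0.8057 mol, so m = 0.8057 × 58.93 = 47.48 g.
Volume = m/ρ = 47.48 / 8.9 = 5.335 cm³.
Thickness = V/A = 5.335 / 282 = 0.0189 cm = 189 μm.

189 μm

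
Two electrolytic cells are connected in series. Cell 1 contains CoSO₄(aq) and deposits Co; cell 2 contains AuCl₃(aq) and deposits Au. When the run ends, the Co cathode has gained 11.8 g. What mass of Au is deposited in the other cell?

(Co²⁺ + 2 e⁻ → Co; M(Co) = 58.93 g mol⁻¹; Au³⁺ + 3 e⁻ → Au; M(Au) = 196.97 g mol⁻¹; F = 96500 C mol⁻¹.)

26.3 g

n(Co) = 11.8 / 58.93 = 0.2002 mol.
Since Co²⁺ + 2 e⁻ → Co, n(e⁻) passed = 2 × 0.2002 = 0.4005 mol.
Cells in series carry the same charge, so the same 0.4005 mol of electrons passes through cell 2.
Au³⁺ + 3 e⁻ → Au, so n(Au) = 0.4005 / 3 = 0.1335 mol.
m(Au) = 0.1335 × 196.97 = 26.3 g.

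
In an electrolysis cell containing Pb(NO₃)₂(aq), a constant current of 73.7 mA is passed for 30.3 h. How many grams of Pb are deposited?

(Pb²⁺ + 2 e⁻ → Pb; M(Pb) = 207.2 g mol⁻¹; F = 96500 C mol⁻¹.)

8.63 g

Q = I·t = 0.07370 A × 109080 s = 8039 C.
n(e⁻) = Q/F = 8039 / 96500 = 0.08331 mol.
Pb²⁺ + 2 e⁻ → Pb, so n(Pb) = n(e⁻)/2 = 0.04165 mol.
m = n·M = 0.04165 × 207.2 = 8.63 g.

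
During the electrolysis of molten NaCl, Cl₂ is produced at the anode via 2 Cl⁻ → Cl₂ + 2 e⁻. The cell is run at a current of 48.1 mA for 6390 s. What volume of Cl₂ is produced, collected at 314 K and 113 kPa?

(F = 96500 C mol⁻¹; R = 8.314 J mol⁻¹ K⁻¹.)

0.0368 L

Q = I·t = 0.04810 A × 6390.0 s = 307.4 C.
n(e⁻) = Q/F = 307.4 / 96500 = 0.003185 mol.
2 electrons are transferred per Cl₂ molecule, so n(Cl₂) = 0.003185 / 2 = 0.001593 mol.
V = nRT/P = (0.001593 × 8.314 × 314) / (113 × 10³ Pa) = 3.68 × 10⁻⁵ m³ = 0.0368 L.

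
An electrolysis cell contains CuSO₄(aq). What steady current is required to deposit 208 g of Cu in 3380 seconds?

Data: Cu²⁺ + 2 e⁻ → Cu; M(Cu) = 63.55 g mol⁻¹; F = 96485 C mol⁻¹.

n(Cu) = 208 / 63.55 = 3.273 mol.
n(e⁻) = 2 × 3.273 = 6.546 mol.
Q = n(e⁻)·F = 6.546 × 96485 = 631600 C.
I = Q/t = 631600 / 3380.0 s = 187 A.

187 A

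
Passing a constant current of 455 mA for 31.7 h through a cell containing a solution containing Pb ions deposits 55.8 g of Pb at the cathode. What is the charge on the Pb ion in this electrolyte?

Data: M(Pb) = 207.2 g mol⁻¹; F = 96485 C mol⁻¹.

+2

Q = I·t = 0.4550 A × 114120 s = 51920 C, so n(e⁻) = 51920/96485 = 0.5382 mol.
n(Pb) deposited = 55.8 / 207.2 = 0.2693 mol.
Electrons per atom = n(e⁻)/n(Pb) = 0.5382 / 0.2693 = 2.00 ≈ 2, so the ion is Pb²⁺.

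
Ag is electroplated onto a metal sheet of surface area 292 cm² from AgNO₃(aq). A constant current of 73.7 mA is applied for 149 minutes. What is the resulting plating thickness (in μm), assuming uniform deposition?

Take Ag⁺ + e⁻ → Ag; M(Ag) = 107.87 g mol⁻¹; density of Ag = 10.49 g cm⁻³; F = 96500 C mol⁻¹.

2.40 μm

Q = I·t = 0.07370 × 8940.0 = 658.9 C; n(e⁻) = 0.006828 mol.
n(Ag) = n(e⁻)/1 = 0.006828 mol, so m = 0.006828 × 107.87 = 0.7365 g.
Volume = m/ρ = 0.7365 / 10.49 = 0.07021 cm³.
Thickness = V/A = 0.07021 / 292 = 2.40 × 10⁻⁴ cm = 2.40 μm.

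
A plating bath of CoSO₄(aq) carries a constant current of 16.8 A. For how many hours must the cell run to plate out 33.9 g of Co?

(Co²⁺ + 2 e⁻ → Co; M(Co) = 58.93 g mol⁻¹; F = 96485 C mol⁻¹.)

1.84 h

n(Co) = m/M = 33.9 / 58.93 = 0.5753 mol.
Each Co atom requires 2 electrons, so n(e⁻) = 2 × 0.5753 = 1.151 mol.
Q = n(e⁻)·F = 1.151 × 96485 = 111000 C.
t = Q/I = 111000 / 16.80 A = 6608 s = 1.84 h.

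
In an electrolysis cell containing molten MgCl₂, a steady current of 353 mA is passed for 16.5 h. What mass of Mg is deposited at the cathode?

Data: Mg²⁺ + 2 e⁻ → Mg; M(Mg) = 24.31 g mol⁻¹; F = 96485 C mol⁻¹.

Q = I·t = 0.3530 A × 59400 s = 20970 C.
n(e⁻) = Q/F = 20970 / 96485 = 0.2173 mol.
Mg²⁺ + 2 e⁻ → Mg, so n(Mg) = n(e⁻)/2 = 0.1087 mol.
m = n·M = 0.1087 × 24.31 = 2.64 g.

2.64 g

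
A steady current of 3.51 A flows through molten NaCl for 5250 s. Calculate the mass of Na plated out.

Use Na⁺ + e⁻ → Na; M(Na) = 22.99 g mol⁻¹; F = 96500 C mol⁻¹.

4.39 g

Q = I·t = 3.510 A × 5250.0 s = 18430 C.
n(e⁻) = Q/F = 18430 / 96500 = 0.1910 mol.
Na⁺ + e⁻ → Na, so n(Na) = n(e⁻)/1 = 0.1910 mol.
m = n·M = 0.1910 × 22.99 = 4.39 g.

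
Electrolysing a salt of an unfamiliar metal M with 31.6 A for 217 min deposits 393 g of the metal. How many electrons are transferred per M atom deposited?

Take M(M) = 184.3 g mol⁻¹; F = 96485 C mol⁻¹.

2

Q = I·t = 31.60 A × 13020 s = 411400 C, so n(e⁻) = 411400/96485 = 4.264 mol.
n(M) deposited = 393 / 184.3 = 2.132 mol.
Electrons per atom = n(e⁻)/n(M) = 4.264 / 2.132 = 2.00 ≈ 2, so the ion is M²⁺.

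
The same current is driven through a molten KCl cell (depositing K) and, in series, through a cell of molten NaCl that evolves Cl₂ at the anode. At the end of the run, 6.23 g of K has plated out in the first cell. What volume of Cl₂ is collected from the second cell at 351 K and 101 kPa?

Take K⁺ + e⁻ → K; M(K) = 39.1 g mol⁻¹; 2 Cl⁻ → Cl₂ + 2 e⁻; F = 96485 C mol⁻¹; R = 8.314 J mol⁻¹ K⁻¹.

2.30 L

n(K) = 6.23 / 39.1 = 0.1593 mol, so n(e⁻) = 1 × 0.1593 = 0.1593 mol.
The cells are in series, so the same 0.1593 mol of electrons passes through the second cell.
2 Cl⁻ → Cl₂ + 2 e⁻ — 2 mol e⁻ per mol Cl₂, so n(Cl₂) = 0.1593/2 = 0.07967 mol.
V = nRT/P = (0.07967 × 8.314 × 351) / (101 × 10³) = 0.00230 m³ = 2.30 L.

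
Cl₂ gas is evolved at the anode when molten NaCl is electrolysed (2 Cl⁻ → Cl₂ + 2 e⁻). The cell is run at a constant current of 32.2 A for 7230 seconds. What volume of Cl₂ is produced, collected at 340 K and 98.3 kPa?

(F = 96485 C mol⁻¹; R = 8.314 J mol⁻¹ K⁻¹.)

34.7 L

Q = I·t = 32.20 A × 7230.0 s = 232800 C.
n(e⁻) = Q/F = 232800 / 96485 = 2.413 mol.
2 electrons are transferred per Cl₂ molecule, so n(Cl₂) = 2.413 / 2 = 1.206 mol.
V = nRT/P = (1.206 × 8.314 × 340) / (98.3 × 10³ Pa) = 0.0347 m³ = 34.7 L.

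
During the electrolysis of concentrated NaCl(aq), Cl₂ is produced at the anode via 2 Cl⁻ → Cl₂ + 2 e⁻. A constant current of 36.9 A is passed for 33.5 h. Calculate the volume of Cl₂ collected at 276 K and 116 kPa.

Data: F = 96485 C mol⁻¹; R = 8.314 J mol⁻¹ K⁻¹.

456 L

Q = I·t = 36.90 A × 120600 s = 4450000 C.
n(e⁻) = Q/F = 4450000 / 96485 = 46.12 mol.
2 electrons are transferred per Cl₂ molecule, so n(Cl₂) = 46.12 / 2 = 23.06 mol.
V = nRT/P = (23.06 × 8.314 × 276) / (116 × 10³ Pa) = 0.456 m³ = 456 L.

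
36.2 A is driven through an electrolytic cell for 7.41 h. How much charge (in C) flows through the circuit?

Q = I·t = 36.20 A × 26676 s = 9.66 × 10⁵ C.

9.66 × 10⁵ C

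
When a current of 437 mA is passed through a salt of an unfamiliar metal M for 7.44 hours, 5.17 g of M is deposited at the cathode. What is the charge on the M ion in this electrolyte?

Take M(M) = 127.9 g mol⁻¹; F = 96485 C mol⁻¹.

Q = I·t = 0.4370 A × 26784 s = 11700 C, so n(e⁻) = 11700/96485 = 0.1213 mol.
n(M) deposited = 5.17 / 127.9 = 0.04042 mol.
Electrons per atom = n(e⁻)/n(M) = 0.1213 / 0.04042 = 3.00 ≈ 3, so the ion is M³⁺.

+3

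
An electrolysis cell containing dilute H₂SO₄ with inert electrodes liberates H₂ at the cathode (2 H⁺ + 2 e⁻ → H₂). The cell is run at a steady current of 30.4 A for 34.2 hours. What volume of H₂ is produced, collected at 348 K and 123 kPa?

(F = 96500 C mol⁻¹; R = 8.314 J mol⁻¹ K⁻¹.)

456 L

Q = I·t = 30.40 A × 123120 s = 3743000 C.
n(e⁻) = Q/F = 3743000 / 96500 = 38.79 mol.
2 electrons are transferred per H₂ molecule, so n(H₂) = 38.79 / 2 = 19.39 mol.
V = nRT/P = (19.39 × 8.314 × 348) / (123 × 10³ Pa) = 0.456 m³ = 456 L.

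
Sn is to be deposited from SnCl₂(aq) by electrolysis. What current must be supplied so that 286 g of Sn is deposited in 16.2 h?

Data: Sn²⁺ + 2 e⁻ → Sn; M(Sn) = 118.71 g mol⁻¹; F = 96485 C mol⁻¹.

7.97 A

n(Sn) = 286 / 118.71 = 2.409 mol.
n(e⁻) = 2 × 2.409 = 4.818 mol.
Q = n(e⁻)·F = 4.818 × 96485 = 464900 C.
I = Q/t = 464900 / 58320 s = 7.97 A.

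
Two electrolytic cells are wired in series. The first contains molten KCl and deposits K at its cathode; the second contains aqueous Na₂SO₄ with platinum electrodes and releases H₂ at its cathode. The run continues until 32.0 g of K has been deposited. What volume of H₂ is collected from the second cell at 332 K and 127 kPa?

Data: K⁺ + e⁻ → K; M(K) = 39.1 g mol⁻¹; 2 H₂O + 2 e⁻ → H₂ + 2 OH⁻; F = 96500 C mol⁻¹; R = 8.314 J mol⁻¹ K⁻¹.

8.89 L

n(K) = 32.0 / 39.1 = 0.8184 mol, so n(e⁻) = 1 × 0.8184 = 0.8184 mol.
The cells are in series, so the same 0.8184 mol of electrons passes through the second cell.
2 H₂O + 2 e⁻ → H₂ + 2 OH⁻ — 2 mol e⁻ per mol H₂, so n(H₂) = 0.8184/2 = 0.4092 mol.
V = nRT/P = (0.4092 × 8.314 × 332) / (127 × 10³) = 0.00889 m³ = 8.89 L.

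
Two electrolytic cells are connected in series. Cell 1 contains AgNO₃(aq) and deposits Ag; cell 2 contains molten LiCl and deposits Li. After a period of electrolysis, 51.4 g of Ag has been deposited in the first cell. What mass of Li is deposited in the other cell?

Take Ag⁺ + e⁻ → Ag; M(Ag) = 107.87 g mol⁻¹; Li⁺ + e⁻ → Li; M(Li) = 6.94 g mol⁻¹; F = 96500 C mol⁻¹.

n(Ag) = 51.4 / 107.87 = 0.4765 mol.
Since Ag⁺ + e⁻ → Ag, n(e⁻) passed = 1 × 0.4765 = 0.4765 mol.
Cells in series carry the same charge, so the same 0.4765 mol of electrons passes through cell 2.
Li⁺ + e⁻ → Li, so n(Li) = 0.4765 / 1 = 0.4765 mol.
m(Li) = 0.4765 × 6.94 = 3.31 g.

3.31 g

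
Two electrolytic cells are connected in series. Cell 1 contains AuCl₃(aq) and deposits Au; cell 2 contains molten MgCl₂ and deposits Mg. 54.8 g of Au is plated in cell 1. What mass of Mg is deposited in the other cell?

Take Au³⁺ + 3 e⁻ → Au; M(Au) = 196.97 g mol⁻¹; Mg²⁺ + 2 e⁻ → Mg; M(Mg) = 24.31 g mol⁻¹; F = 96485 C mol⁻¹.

n(Au) = 54.8 / 196.97 = 0.2782 mol.
Since Au³⁺ + 3 e⁻ → Au, n(e⁻) passed = 3 × 0.2782 = 0.8346 mol.
Cells in series carry the same charge, so the same 0.8346 mol of electrons passes through cell 2.
Mg²⁺ + 2 e⁻ → Mg, so n(Mg) = 0.8346 / 2 = 0.4173 mol.
m(Mg) = 0.4173 × 24.31 = 10.1 g.

10.1 g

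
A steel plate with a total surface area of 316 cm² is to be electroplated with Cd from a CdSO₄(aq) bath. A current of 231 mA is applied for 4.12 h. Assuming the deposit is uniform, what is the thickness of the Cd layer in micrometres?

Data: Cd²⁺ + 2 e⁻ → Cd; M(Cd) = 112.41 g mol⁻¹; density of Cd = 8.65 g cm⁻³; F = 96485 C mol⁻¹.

Q = I·t = 0.2310 × 14832 = 3426 C; n(e⁻) = 0.03551 mol.
n(Cd) = n(e⁻)/2 = 0.01776 mol, so m = 0.01776 × 112.41 = 1.996 g.
Volume = m/ρ = 1.996 / 8.65 = 0.2307 cm³.
Thickness = V/A = 0.2307 / 316 = 7.30 × 10⁻⁴ cm = 7.30 μm.

7.30 μm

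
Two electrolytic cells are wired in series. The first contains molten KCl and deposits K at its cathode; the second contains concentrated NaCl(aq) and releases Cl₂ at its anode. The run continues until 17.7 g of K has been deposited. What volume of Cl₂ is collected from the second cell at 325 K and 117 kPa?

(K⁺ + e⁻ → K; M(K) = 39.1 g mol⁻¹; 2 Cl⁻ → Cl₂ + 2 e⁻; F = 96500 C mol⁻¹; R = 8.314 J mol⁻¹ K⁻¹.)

n(K) = 17.7 / 39.1 = 0.4527 mol, so n(e⁻) = 1 × 0.4527 = 0.4527 mol.
The cells are in series, so the same 0.4527 mol of electrons passes through the second cell.
2 Cl⁻ → Cl₂ + 2 e⁻ — 2 mol e⁻ per mol Cl₂, so n(Cl₂) = 0.4527/2 = 0.2263 mol.
V = nRT/P = (0.2263 × 8.314 × 325) / (117 × 10³) = 0.00523 m³ = 5.23 L.

5.23 L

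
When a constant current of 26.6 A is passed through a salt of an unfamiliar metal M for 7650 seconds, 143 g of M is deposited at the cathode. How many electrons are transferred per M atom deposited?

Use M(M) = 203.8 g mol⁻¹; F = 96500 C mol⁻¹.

Q = I·t = 26.60 A × 7650.0 s = 203500 C, so n(e⁻) = 203500/96500 = 2.109 mol.
n(M) deposited = 143 / 203.8 = 0.7017 mol.
Electrons per atom = n(e⁻)/n(M) = 2.109 / 0.7017 = 3.01 ≈ 3, so the ion is M³⁺.

3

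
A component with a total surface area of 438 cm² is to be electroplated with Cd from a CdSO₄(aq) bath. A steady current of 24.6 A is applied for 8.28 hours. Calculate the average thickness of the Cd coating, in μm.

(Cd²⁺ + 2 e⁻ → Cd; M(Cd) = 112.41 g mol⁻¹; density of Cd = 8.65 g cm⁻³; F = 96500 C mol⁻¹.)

1130 μm

Q = I·t = 24.60 × 29808 = 733300 C; n(e⁻) = 7.599 mol.
n(Cd) = n(e⁻)/2 = 3.799 mol, so m = 3.799 × 112.41 = 427.1 g.
Volume = m/ρ = 427.1 / 8.65 = 49.37 cm³.
Thickness = V/A = 49.37 / 438 = 0.113 cm = 1130 μm.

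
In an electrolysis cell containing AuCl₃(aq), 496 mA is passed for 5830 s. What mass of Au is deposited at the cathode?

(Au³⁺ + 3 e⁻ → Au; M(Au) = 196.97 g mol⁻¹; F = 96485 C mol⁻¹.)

1.97 g

Q = I·t = 0.4960 A × 5830.0 s = 2892 C.
n(e⁻) = Q/F = 2892 / 96485 = 0.02997 mol.
Au³⁺ + 3 e⁻ → Au, so n(Au) = n(e⁻)/3 = 0.009990 mol.
m = n·M = 0.009990 × 196.97 = 1.97 g.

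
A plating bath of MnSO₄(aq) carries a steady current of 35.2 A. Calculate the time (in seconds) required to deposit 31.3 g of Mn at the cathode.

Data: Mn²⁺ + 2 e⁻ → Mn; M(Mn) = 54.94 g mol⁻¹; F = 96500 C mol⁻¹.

3120 s

n(Mn) = m/M = 31.3 / 54.94 = 0.5697 mol.
Each Mn atom requires 2 electrons, so n(e⁻) = 2 × 0.5697 = 1.139 mol.
Q = n(e⁻)·F = 1.139 × 96500 = 110000 C.
t = Q/I = 110000 / 35.20 A = 3124 s.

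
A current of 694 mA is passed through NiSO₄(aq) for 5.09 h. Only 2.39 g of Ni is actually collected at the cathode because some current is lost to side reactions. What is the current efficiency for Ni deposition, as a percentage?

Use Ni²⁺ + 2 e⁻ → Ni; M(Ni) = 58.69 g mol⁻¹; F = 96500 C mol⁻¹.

61.8 %

Q = I·t = 0.6940 × 18324 = 12720 C; n(e⁻) = 12720/96500 = 0.1318 mol.
Theoretical n(Ni) = n(e⁻)/2 = 0.06589 mol, i.e. m_theo = 0.06589 × 58.69 = 3.867 g.
Efficiency = m_actual / m_theo = 2.39 / 3.867 = 61.8 %.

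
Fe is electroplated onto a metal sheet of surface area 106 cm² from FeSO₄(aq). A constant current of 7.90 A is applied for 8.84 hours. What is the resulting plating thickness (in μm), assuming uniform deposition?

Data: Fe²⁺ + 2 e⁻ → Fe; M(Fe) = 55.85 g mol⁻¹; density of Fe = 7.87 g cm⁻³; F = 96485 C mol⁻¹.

Q = I·t = 7.900 × 31824 = 251400 C; n(e⁻) = 2.606 mol.
n(Fe) = n(e⁻)/2 = 1.303 mol, so m = 1.303 × 55.85 = 72.76 g.
Volume = m/ρ = 72.76 / 7.87 = 9.246 cm³.
Thickness = V/A = 9.246 / 106 = 0.0872 cm = 872 μm.

872 μm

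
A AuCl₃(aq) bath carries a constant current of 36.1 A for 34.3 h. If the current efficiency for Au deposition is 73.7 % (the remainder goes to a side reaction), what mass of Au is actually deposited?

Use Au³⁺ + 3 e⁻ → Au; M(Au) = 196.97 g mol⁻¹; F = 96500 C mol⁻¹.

Q = I·t = 36.10 × 123480 = 4458000 C.
n(e⁻) = 4458000/96500 = 46.19 mol; theoretically n(Au) = 46.19/3 = 15.40 mol, m_theo = 3033 g.
At 73.7 % efficiency, m_actual = 0.737 × 3033 = 2240 g.

2240 g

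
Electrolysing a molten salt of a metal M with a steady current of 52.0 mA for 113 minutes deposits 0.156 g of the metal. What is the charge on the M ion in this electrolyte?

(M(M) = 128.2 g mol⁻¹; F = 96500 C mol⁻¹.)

+3

Q = I·t = 0.05200 A × 6780.0 s = 352.6 C, so n(e⁻) = 352.6/96500 = 0.003653 mol.
n(M) deposited = 0.156 / 128.2 = 0.001217 mol.
Electrons per atom = n(e⁻)/n(M) = 0.003653 / 0.001217 = 3.00 ≈ 3, so the ion is M³⁺.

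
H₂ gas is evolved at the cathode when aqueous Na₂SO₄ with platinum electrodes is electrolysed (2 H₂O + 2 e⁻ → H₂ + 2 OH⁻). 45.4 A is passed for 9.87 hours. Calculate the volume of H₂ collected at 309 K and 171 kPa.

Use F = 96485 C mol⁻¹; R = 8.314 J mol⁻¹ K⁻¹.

Q = I·t = 45.40 A × 35532 s = 1613000 C.
n(e⁻) = Q/F = 1613000 / 96485 = 16.72 mol.
2 electrons are transferred per H₂ molecule, so n(H₂) = 16.72 / 2 = 8.360 mol.
V = nRT/P = (8.360 × 8.314 × 309) / (171 × 10³ Pa) = 0.126 m³ = 126 L.

126 L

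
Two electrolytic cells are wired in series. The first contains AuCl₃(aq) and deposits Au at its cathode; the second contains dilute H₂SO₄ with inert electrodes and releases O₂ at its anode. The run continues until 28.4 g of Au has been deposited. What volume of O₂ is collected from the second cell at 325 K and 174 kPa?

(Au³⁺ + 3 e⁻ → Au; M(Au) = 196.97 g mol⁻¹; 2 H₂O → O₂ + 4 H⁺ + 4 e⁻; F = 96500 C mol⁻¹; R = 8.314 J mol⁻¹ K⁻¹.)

1.68 L

n(Au) = 28.4 / 196.97 = 0.1442 mol, so n(e⁻) = 3 × 0.1442 = 0.4326 mol.
The cells are in series, so the same 0.4326 mol of electrons passes through the second cell.
2 H₂O → O₂ + 4 H⁺ + 4 e⁻ — 4 mol e⁻ per mol O₂, so n(O₂) = 0.4326/4 = 0.1081 mol.
V = nRT/P = (0.1081 × 8.314 × 325) / (174 × 10³) = 0.00168 m³ = 1.68 L.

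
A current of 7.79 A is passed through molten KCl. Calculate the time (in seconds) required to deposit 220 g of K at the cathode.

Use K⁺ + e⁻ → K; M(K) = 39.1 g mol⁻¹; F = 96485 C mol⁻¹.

n(K) = m/M = 220 / 39.1 = 5.627 mol.
Each K atom requires 1 electron, so n(e⁻) = 1 × 5.627 = 5.627 mol.
Q = n(e⁻)·F = 5.627 × 96485 = 542900 C.
t = Q/I = 542900 / 7.790 A = 69690 s.

69700 s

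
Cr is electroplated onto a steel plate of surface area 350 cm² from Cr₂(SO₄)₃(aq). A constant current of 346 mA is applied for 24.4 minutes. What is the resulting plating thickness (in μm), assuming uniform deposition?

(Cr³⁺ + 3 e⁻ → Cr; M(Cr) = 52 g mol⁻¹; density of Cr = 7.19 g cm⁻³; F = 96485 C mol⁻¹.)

0.362 μm

Q = I·t = 0.3460 × 1464.0 = 506.5 C; n(e⁻) = 0.005250 mol.
n(Cr) = n(e⁻)/3 = 0.001750 mol, so m = 0.001750 × 52 = 0.09100 g.
Volume = m/ρ = 0.09100 / 7.19 = 0.01266 cm³.
Thickness = V/A = 0.01266 / 350 = 3.62 × 10⁻⁵ cm = 0.362 μm.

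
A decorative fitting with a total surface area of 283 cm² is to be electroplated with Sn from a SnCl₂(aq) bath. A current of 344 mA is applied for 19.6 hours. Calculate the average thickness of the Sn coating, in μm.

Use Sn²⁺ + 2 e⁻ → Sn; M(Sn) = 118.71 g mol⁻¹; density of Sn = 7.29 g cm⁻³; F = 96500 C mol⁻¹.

Q = I·t = 0.3440 × 70560 = 24270 C; n(e⁻) = 0.2515 mol.
n(Sn) = n(e⁻)/2 = 0.1258 mol, so m = 0.1258 × 118.71 = 14.93 g.
Volume = m/ρ = 14.93 / 7.29 = 2.048 cm³.
Thickness = V/A = 2.048 / 283 = 0.00724 cm = 72.4 μm.

72.4 μm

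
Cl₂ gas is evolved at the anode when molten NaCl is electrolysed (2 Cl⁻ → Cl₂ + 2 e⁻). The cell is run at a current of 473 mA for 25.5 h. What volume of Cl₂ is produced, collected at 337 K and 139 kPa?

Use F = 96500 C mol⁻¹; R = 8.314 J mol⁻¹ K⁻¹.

4.53 L

Q = I·t = 0.4730 A × 91800 s = 43420 C.
n(e⁻) = Q/F = 43420 / 96500 = 0.4500 mol.
2 electrons are transferred per Cl₂ molecule, so n(Cl₂) = 0.4500 / 2 = 0.2250 mol.
V = nRT/P = (0.2250 × 8.314 × 337) / (139 × 10³ Pa) = 0.00453 m³ = 4.53 L.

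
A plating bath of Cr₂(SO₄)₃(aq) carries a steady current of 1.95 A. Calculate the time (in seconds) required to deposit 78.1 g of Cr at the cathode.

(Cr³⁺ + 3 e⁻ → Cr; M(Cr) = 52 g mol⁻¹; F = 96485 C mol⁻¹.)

2.23 × 10⁵ s

n(Cr) = m/M = 78.1 / 52 = 1.502 mol.
Each Cr atom requires 3 electrons, so n(e⁻) = 3 × 1.502 = 4.506 mol.
Q = n(e⁻)·F = 4.506 × 96485 = 434700 C.
t = Q/I = 434700 / 1.950 A = 222900 s.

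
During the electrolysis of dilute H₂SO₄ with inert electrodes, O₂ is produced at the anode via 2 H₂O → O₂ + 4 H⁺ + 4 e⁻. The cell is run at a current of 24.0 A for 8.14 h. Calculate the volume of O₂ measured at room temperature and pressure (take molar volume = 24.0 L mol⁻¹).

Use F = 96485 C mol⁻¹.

Q = I·t = 24.00 A × 29304 s = 703300 C.
n(e⁻) = Q/F = 703300 / 96485 = 7.289 mol.
4 electrons are transferred per O₂ molecule, so n(O₂) = 7.289 / 4 = 1.822 mol.
V = n × V_m = 1.822 × 24.0 = 43.7 L.

43.7 L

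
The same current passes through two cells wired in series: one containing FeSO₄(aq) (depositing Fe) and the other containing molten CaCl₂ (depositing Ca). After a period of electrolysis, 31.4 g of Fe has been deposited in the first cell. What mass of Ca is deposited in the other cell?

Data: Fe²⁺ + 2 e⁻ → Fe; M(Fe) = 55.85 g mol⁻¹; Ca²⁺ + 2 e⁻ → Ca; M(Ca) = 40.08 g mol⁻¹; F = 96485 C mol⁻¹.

n(Fe) = 31.4 / 55.85 = 0.5622 mol.
Since Fe²⁺ + 2 e⁻ → Fe, n(e⁻) passed = 2 × 0.5622 = 1.124 mol.
Cells in series carry the same charge, so the same 1.124 mol of electrons passes through cell 2.
Ca²⁺ + 2 e⁻ → Ca, so n(Ca) = 1.124 / 2 = 0.5622 mol.
m(Ca) = 0.5622 × 40.08 = 22.5 g.

22.5 g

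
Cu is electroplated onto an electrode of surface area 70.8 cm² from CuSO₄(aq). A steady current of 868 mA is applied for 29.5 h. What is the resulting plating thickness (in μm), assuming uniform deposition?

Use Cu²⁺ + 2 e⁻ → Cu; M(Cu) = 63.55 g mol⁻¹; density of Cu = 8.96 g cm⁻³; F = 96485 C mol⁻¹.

479 μm

Q = I·t = 0.8680 × 106200 = 92180 C; n(e⁻) = 0.9554 mol.
n(Cu) = n(e⁻)/2 = 0.4777 mol, so m = 0.4777 × 63.55 = 30.36 g.
Volume = m/ρ = 30.36 / 8.96 = 3.388 cm³.
Thickness = V/A = 3.388 / 70.8 = 0.0479 cm = 479 μm.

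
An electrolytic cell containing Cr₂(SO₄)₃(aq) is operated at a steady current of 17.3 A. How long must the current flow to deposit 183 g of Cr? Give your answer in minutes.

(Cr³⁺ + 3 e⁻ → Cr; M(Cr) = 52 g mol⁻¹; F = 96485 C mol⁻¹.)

n(Cr) = m/M = 183 / 52 = 3.519 mol.
Each Cr atom requires 3 electrons, so n(e⁻) = 3 × 3.519 = 10.56 mol.
Q = n(e⁻)·F = 10.56 × 96485 = 1019000 C.
t = Q/I = 1019000 / 17.30 A = 58880 s = 981 min.

981 min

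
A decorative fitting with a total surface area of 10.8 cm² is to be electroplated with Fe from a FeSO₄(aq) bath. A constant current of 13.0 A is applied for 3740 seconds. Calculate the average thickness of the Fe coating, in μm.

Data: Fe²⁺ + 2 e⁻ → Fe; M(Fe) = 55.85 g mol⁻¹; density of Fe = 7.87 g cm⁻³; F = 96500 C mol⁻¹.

Q = I·t = 13.00 × 3740.0 = 48620 C; n(e⁻) = 0.5038 mol.
n(Fe) = n(e⁻)/2 = 0.2519 mol, so m = 0.2519 × 55.85 = 14.07 g.
Volume = m/ρ = 14.07 / 7.87 = 1.788 cm³.
Thickness = V/A = 1.788 / 10.8 = 0.166 cm = 1660 μm.

1660 μm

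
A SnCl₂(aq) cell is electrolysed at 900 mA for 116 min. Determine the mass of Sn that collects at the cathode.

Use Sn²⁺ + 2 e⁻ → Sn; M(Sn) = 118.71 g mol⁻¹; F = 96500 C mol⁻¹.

3.85 g

Q = I·t = 0.9000 A × 6960.0 s = 6264 C.
n(e⁻) = Q/F = 6264 / 96500 = 0.06491 mol.
Sn²⁺ + 2 e⁻ → Sn, so n(Sn) = n(e⁻)/2 = 0.03246 mol.
m = n·M = 0.03246 × 118.71 = 3.85 g.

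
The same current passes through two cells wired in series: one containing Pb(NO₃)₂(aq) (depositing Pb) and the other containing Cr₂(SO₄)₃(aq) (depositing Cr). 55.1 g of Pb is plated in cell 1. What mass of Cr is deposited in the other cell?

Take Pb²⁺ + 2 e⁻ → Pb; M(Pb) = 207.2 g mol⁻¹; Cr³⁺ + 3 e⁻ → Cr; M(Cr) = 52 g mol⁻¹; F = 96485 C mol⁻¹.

n(Pb) = 55.1 / 207.2 = 0.2659 mol.
Since Pb²⁺ + 2 e⁻ → Pb, n(e⁻) passed = 2 × 0.2659 = 0.5319 mol.
Cells in series carry the same charge, so the same 0.5319 mol of electrons passes through cell 2.
Cr³⁺ + 3 e⁻ → Cr, so n(Cr) = 0.5319 / 3 = 0.1773 mol.
m(Cr) = 0.1773 × 52 = 9.22 g.

9.22 g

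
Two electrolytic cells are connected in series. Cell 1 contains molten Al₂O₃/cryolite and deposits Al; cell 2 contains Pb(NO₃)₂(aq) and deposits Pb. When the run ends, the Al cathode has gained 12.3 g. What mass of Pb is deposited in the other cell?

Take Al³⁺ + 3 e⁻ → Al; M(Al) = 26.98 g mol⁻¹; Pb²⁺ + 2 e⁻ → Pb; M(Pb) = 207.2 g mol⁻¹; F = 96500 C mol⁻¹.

142 g

n(Al) = 12.3 / 26.98 = 0.4559 mol.
Since Al³⁺ + 3 e⁻ → Al, n(e⁻) passed = 3 × 0.4559 = 1.368 mol.
Cells in series carry the same charge, so the same 1.368 mol of electrons passes through cell 2.
Pb²⁺ + 2 e⁻ → Pb, so n(Pb) = 1.368 / 2 = 0.6838 mol.
m(Pb) = 0.6838 × 207.2 = 142 g.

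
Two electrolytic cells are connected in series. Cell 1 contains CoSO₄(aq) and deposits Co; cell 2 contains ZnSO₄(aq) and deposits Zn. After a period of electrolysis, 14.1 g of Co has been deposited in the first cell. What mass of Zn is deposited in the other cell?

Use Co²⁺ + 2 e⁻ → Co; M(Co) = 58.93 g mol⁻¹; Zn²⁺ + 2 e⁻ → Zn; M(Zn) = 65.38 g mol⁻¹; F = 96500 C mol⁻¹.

n(Co) = 14.1 / 58.93 = 0.2393 mol.
Since Co²⁺ + 2 e⁻ → Co, n(e⁻) passed = 2 × 0.2393 = 0.4785 mol.
Cells in series carry the same charge, so the same 0.4785 mol of electrons passes through cell 2.
Zn²⁺ + 2 e⁻ → Zn, so n(Zn) = 0.4785 / 2 = 0.2393 mol.
m(Zn) = 0.2393 × 65.38 = 15.6 g.

15.6 g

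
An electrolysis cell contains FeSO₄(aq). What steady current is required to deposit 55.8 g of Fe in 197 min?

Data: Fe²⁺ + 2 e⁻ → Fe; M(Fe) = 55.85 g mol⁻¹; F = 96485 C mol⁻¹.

n(Fe) = 55.8 / 55.85 = 0.9991 mol.
n(e⁻) = 2 × 0.9991 = 1.998 mol.
Q = n(e⁻)·F = 1.998 × 96485 = 192800 C.
I = Q/t = 192800 / 11820 s = 16.3 A.

16.3 A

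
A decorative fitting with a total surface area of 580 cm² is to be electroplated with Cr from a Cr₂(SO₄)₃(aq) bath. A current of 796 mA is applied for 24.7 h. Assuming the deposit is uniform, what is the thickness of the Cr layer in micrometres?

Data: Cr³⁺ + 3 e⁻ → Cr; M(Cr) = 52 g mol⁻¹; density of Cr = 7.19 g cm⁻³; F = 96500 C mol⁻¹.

Q = I·t = 0.7960 × 88920 = 70780 C; n(e⁻) = 0.7335 mol.
n(Cr) = n(e⁻)/3 = 0.2445 mol, so m = 0.2445 × 52 = 12.71 g.
Volume = m/ρ = 12.71 / 7.19 = 1.768 cm³.
Thickness = V/A = 1.768 / 580 = 0.00305 cm = 30.5 μm.

30.5 μm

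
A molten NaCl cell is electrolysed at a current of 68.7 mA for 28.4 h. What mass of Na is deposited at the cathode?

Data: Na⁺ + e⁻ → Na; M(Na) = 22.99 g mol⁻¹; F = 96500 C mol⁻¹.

Q = I·t = 0.06870 A × 102240 s = 7024 C.
n(e⁻) = Q/F = 7024 / 96500 = 0.07279 mol.
Na⁺ + e⁻ → Na, so n(Na) = n(e⁻)/1 = 0.07279 mol.
m = n·M = 0.07279 × 22.99 = 1.67 g.

1.67 g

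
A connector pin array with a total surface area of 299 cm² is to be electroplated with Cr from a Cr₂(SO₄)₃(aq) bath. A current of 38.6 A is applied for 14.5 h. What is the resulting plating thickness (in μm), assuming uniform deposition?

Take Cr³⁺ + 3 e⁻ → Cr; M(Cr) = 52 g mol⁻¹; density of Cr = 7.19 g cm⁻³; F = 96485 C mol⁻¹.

Q = I·t = 38.60 × 52200 = 2015000 C; n(e⁻) = 20.88 mol.
n(Cr) = n(e⁻)/3 = 6.961 mol, so m = 6.961 × 52 = 362.0 g.
Volume = m/ρ = 362.0 / 7.19 = 50.34 cm³.
Thickness = V/A = 50.34 / 299 = 0.168 cm = 1680 μm.

1680 μm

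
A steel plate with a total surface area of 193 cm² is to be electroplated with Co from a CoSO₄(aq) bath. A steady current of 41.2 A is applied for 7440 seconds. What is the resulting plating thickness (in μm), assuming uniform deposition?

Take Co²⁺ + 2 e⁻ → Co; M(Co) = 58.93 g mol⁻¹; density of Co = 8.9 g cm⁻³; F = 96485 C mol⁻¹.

Q = I·t = 41.20 × 7440.0 = 306500 C; n(e⁻) = 3.177 mol.
n(Co) = n(e⁻)/2 = 1.588 mol, so m = 1.588 × 58.93 = 93.61 g.
Volume = m/ρ = 93.61 / 8.9 = 10.52 cm³.
Thickness = V/A = 10.52 / 193 = 0.0545 cm = 545 μm.

545 μm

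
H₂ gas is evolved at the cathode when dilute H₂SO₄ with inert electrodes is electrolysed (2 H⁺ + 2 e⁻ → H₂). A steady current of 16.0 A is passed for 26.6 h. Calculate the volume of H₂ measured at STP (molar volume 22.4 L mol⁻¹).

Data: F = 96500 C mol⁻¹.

Q = I·t = 16.00 A × 95760 s = 1532000 C.
n(e⁻) = Q/F = 1532000 / 96500 = 15.88 mol.
2 electrons are transferred per H₂ molecule, so n(H₂) = 15.88 / 2 = 7.939 mol.
V = n × V_m = 7.939 × 22.4 = 178 L.

178 L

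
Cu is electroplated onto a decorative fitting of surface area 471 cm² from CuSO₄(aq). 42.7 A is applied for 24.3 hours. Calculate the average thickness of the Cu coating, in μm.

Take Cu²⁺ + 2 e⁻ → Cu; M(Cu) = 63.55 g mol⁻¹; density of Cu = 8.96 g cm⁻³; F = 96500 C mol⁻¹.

2910 μm

Q = I·t = 42.70 × 87480 = 3735000 C; n(e⁻) = 38.71 mol.
n(Cu) = n(e⁻)/2 = 19.35 mol, so m = 19.35 × 63.55 = 1230 g.
Volume = m/ρ = 1230 / 8.96 = 137.3 cm³.
Thickness = V/A = 137.3 / 471 = 0.291 cm = 2910 μm.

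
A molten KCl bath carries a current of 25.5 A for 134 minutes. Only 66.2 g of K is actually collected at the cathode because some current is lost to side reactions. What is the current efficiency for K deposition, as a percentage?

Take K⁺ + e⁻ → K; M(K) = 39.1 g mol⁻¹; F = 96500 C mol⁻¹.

79.7 %

Q = I·t = 25.50 × 8040.0 = 205000 C; n(e⁻) = 205000/96500 = 2.125 mol.
Theoretical n(K) = n(e⁻)/1 = 2.125 mol, i.e. m_theo = 2.125 × 39.1 = 83.07 g.
Efficiency = m_actual / m_theo = 66.2 / 83.07 = 79.7 %.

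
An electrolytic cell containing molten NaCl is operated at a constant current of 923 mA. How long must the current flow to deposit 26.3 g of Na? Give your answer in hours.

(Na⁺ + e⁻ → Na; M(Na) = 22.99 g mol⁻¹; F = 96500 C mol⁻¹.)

n(Na) = m/M = 26.3 / 22.99 = 1.144 mol.
Each Na atom requires 1 electron, so n(e⁻) = 1 × 1.144 = 1.144 mol.
Q = n(e⁻)·F = 1.144 × 96500 = 110400 C.
t = Q/I = 110400 / 0.9230 A = 119600 s = 33.2 h.

33.2 h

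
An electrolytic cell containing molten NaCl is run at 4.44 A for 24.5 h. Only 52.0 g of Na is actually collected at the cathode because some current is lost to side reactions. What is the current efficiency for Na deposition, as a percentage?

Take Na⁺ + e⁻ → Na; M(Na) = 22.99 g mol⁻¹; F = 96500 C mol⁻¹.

55.7 %

Q = I·t = 4.440 × 88200 = 391600 C; n(e⁻) = 391600/96500 = 4.058 mol.
Theoretical n(Na) = n(e⁻)/1 = 4.058 mol, i.e. m_theo = 4.058 × 22.99 = 93.30 g.
Efficiency = m_actual / m_theo = 52.0 / 93.30 = 55.7 %.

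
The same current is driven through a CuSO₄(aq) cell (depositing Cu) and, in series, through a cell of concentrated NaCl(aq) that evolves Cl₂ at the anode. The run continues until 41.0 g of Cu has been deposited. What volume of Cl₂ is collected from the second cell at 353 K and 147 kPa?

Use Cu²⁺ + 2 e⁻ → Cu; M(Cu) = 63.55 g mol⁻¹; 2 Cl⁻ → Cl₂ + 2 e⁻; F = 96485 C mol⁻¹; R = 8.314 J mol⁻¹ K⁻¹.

n(Cu) = 41.0 / 63.55 = 0.6452 mol, so n(e⁻) = 2 × 0.6452 = 1.290 mol.
The cells are in series, so the same 1.290 mol of electrons passes through the second cell.
2 Cl⁻ → Cl₂ + 2 e⁻ — 2 mol e⁻ per mol Cl₂, so n(Cl₂) = 1.290/2 = 0.6452 mol.
V = nRT/P = (0.6452 × 8.314 × 353) / (147 × 10³) = 0.0129 m³ = 12.9 L.

12.9 L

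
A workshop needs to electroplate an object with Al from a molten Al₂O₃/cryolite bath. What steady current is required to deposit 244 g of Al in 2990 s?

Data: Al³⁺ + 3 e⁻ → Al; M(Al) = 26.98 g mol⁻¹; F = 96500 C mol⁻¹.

n(Al) = 244 / 26.98 = 9.044 mol.
n(e⁻) = 3 × 9.044 = 27.13 mol.
Q = n(e⁻)·F = 27.13 × 96500 = 2618000 C.
I = Q/t = 2618000 / 2990.0 s = 876 A.

876 A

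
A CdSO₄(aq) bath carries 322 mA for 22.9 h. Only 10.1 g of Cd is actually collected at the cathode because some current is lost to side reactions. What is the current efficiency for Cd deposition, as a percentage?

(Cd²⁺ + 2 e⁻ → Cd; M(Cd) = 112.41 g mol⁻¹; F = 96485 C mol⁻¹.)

65.3 %

Q = I·t = 0.3220 × 82440 = 26550 C; n(e⁻) = 26550/96485 = 0.2751 mol.
Theoretical n(Cd) = n(e⁻)/2 = 0.1376 mol, i.e. m_theo = 0.1376 × 112.41 = 15.46 g.
Efficiency = m_actual / m_theo = 10.1 / 15.46 = 65.3 %.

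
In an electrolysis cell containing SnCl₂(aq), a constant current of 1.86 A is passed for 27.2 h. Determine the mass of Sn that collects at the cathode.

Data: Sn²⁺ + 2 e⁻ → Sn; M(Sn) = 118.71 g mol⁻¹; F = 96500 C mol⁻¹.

Q = I·t = 1.860 A × 97920 s = 182100 C.
n(e⁻) = Q/F = 182100 / 96500 = 1.887 mol.
Sn²⁺ + 2 e⁻ → Sn, so n(Sn) = n(e⁻)/2 = 0.9437 mol.
m = n·M = 0.9437 × 118.71 = 112 g.

112 g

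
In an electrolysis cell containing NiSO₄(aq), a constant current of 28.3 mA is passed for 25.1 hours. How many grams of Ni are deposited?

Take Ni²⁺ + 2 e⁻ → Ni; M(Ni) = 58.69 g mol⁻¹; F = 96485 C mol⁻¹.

0.778 g

Q = I·t = 0.02830 A × 90360 s = 2557 C.
n(e⁻) = Q/F = 2557 / 96485 = 0.02650 mol.
Ni²⁺ + 2 e⁻ → Ni, so n(Ni) = n(e⁻)/2 = 0.01325 mol.
m = n·M = 0.01325 × 58.69 = 0.778 g.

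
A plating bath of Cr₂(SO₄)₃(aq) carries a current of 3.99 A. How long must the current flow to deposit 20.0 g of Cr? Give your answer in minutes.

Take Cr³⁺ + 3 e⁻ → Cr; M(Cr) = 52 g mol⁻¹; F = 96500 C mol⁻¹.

465 min

n(Cr) = m/M = 20.0 / 52 = 0.3846 mol.
Each Cr atom requires 3 electrons, so n(e⁻) = 3 × 0.3846 = 1.154 mol.
Q = n(e⁻)·F = 1.154 × 96500 = 111300 C.
t = Q/I = 111300 / 3.990 A = 27910 s = 465 min.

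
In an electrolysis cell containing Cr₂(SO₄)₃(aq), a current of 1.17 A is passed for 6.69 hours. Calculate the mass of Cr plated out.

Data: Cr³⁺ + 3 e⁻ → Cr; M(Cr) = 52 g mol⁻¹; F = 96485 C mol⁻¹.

Q = I·t = 1.170 A × 24084 s = 28180 C.
n(e⁻) = Q/F = 28180 / 96485 = 0.2920 mol.
Cr³⁺ + 3 e⁻ → Cr, so n(Cr) = n(e⁻)/3 = 0.09735 mol.
m = n·M = 0.09735 × 52 = 5.06 g.

5.06 g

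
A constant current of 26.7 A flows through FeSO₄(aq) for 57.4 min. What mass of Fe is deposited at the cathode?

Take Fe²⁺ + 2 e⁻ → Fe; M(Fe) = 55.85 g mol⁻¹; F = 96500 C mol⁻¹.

Q = I·t = 26.70 A × 3444.0 s = 91950 C.
n(e⁻) = Q/F = 91950 / 96500 = 0.9529 mol.
Fe²⁺ + 2 e⁻ → Fe, so n(Fe) = n(e⁻)/2 = 0.4764 mol.
m = n·M = 0.4764 × 55.85 = 26.6 g.

26.6 g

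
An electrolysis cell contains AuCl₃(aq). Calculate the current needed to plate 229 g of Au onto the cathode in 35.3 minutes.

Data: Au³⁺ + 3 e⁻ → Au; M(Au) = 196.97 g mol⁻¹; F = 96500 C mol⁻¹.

159 A

n(Au) = 229 / 196.97 = 1.163 mol.
n(e⁻) = 3 × 1.163 = 3.488 mol.
Q = n(e⁻)·F = 3.488 × 96500 = 336600 C.
I = Q/t = 336600 / 2118.0 s = 159 A.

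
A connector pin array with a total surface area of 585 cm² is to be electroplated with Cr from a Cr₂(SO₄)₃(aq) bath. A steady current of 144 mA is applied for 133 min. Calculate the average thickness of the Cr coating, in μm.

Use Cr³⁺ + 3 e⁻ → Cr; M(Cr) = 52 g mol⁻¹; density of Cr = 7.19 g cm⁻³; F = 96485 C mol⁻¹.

0.491 μm

Q = I·t = 0.1440 × 7980.0 = 1149 C; n(e⁻) = 0.01191 mol.
n(Cr) = n(e⁻)/3 = 0.003970 mol, so m = 0.003970 × 52 = 0.2064 g.
Volume = m/ρ = 0.2064 / 7.19 = 0.02871 cm³.
Thickness = V/A = 0.02871 / 585 = 4.91 × 10⁻⁵ cm = 0.491 μm.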